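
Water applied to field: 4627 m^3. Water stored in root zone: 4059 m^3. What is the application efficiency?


Ea = V_root / V_field * 100 = 4059 / 4627 * 100 = 87.7242%

87.7242 %


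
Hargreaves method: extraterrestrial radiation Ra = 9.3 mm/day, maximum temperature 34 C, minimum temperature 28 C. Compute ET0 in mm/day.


Tmean = (Tmax + Tmin)/2 = (34 + 28)/2 = 31.0
ET0 = 0.0023 * 9.3 * (31.0 + 17.8) * sqrt(34 - 28)
ET0 = 0.0023 * 9.3 * 48.8 * 2.449490

2.5569 mm/day


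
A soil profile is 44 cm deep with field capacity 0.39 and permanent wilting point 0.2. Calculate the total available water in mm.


AWC = (FC - PWP) * d * 10
AWC = (0.39 - 0.2) * 44 * 10
AWC = 0.1900 * 44 * 10

83.6000 mm


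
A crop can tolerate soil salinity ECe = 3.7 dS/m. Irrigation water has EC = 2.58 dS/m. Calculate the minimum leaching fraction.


LR = ECiw / (5*ECe - ECiw)
LR = 2.58 / (5*3.7 - 2.58)
LR = 2.58 / 15.9200

0.1621


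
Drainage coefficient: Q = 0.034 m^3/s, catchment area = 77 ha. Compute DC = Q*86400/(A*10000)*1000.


DC = Q * 86400 / (A * 10000) * 1000
DC = 0.034 * 86400 / (77 * 10000) * 1000
DC = 2937600.0000 / 770000

3.8151 mm/day


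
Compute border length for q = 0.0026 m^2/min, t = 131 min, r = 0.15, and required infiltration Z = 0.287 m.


L = q*t/((1+r)*Z)
L = 0.0026*131/((1+0.15)*0.287)
L = 0.3406/0.33005

1.0320 m


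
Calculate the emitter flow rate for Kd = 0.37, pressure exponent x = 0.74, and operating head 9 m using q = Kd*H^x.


q = Kd * H^x = 0.37 * 9^0.74 = 0.37 * 5.083226

1.8808 L/h


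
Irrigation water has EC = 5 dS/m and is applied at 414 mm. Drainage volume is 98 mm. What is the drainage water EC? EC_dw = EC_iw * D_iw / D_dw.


EC_dw = EC_iw * D_iw / D_dw
EC_dw = 5 * 414 / 98
EC_dw = 2070 / 98

21.1224 dS/m


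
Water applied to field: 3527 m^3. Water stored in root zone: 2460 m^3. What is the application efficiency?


Ea = V_root / V_field * 100 = 2460 / 3527 * 100 = 69.7477%

69.7477 %


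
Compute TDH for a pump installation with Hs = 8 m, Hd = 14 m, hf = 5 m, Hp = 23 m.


TDH = Hs + Hd + hf + Hp = 8 + 14 + 5 + 23 = 50

50 m


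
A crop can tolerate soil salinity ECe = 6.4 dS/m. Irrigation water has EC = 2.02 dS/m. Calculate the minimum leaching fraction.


LR = ECiw / (5*ECe - ECiw)
LR = 2.02 / (5*6.4 - 2.02)
LR = 2.02 / 29.9800

0.0674


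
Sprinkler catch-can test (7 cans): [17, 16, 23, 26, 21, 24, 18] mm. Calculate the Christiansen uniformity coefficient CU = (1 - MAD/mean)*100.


mean = 20.714286 mm
MAD = 3.183673 mm
CU = (1 - 3.183673/20.714286)*100

84.6305 %


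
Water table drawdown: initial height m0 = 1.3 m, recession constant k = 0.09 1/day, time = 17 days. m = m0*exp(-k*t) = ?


m = m0 * exp(-k*t)
m = 1.3 * exp(-0.09 * 17)
m = 1.3 * exp(-1.5300)

0.2815 m


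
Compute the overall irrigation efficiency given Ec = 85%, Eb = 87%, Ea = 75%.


Ec = 0.85, Eb = 0.87, Ea = 0.75
E = 0.85 * 0.87 * 0.75 * 100 = 55.4625%

55.4625 %


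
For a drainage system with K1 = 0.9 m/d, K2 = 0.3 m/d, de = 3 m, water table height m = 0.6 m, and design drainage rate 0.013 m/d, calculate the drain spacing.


S^2 = 8*K2*de*m/q + 4*K1*m^2/q
S^2 = 8*0.3*3*0.6/0.013 + 4*0.9*0.6^2/0.013
S = sqrt(432.0000)

20.7846 m


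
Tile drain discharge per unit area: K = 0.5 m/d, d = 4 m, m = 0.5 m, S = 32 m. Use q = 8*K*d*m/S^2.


q = 8*K*d*m/S^2
q = 8*0.5*4*0.5/32^2
q = 8.0000 / 1024

0.0078 m/d


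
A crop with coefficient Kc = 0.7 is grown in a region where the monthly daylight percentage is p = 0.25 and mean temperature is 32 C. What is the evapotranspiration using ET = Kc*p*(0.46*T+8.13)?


ET = Kc * p * (0.46*T + 8.13)
ET = 0.7 * 0.25 * (0.46*32 + 8.13)
ET = 0.7 * 0.25 * 22.8500

3.9987 mm/day


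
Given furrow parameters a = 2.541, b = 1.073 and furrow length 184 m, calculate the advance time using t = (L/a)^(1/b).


t = (L/a)^(1/b)
t = (184/2.541)^(1/1.073)
t = 72.412436^(1/1.073)

54.1107 min


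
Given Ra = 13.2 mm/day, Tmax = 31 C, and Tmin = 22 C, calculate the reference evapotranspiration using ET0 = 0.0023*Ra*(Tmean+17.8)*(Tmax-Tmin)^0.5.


Tmean = (Tmax + Tmin)/2 = (31 + 22)/2 = 26.5
ET0 = 0.0023 * 13.2 * (26.5 + 17.8) * sqrt(31 - 22)
ET0 = 0.0023 * 13.2 * 44.3 * 3.000000

4.0348 mm/day


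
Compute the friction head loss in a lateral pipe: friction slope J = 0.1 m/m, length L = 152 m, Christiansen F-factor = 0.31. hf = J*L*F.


hf = J * L * F = 0.1 * 152 * 0.31 = 4.7120 m

4.7120 m


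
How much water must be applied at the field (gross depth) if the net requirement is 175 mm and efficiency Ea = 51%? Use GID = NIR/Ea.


Ea = 51% = 0.51
GID = NIR / Ea = 175 / 0.51 = 343.1373 mm

343.1373 mm


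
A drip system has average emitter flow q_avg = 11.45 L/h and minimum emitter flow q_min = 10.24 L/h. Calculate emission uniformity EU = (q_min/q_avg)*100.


EU = (q_min/q_avg)*100 = (10.24/11.45)*100 = 89.4323%

89.4323 %


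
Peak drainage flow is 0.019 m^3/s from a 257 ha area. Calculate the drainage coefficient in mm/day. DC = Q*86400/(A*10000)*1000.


DC = Q * 86400 / (A * 10000) * 1000
DC = 0.019 * 86400 / (257 * 10000) * 1000
DC = 1641600.0000 / 2570000

0.6388 mm/day


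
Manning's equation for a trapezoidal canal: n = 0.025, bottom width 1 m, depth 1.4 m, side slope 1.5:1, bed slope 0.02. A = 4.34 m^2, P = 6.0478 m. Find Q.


R = A/P = 4.34/6.0478 = 0.717616
Q = (1/0.025) * 4.34 * 0.717616^(2/3) * 0.02^0.5

19.6785 m^3/s


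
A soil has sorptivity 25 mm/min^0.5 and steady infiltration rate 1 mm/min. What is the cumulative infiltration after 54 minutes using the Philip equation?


F = S*sqrt(t) + A*t
F = 25*sqrt(54) + 1*54
F = 25*7.348469 + 54

237.7117 mm


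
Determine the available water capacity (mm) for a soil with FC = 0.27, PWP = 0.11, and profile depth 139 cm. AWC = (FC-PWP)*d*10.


AWC = (FC - PWP) * d * 10
AWC = (0.27 - 0.11) * 139 * 10
AWC = 0.1600 * 139 * 10

222.4000 mm


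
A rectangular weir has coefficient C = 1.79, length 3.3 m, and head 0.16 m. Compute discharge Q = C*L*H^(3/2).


Q = C * L * H^(3/2) = 1.79 * 3.3 * 0.16^1.5 = 1.79 * 3.3 * 0.064000

0.3780 m^3/s


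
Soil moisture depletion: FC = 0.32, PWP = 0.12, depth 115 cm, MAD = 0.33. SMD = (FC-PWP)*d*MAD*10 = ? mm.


SMD = (FC - PWP) * d * MAD * 10
SMD = (0.32 - 0.12) * 115 * 0.33 * 10
SMD = 0.2000 * 115 * 0.33 * 10

75.9000 mm


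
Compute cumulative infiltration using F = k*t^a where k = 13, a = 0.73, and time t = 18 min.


F = k * t^a = 13 * 18^0.73
F = 13 * 8.248005

107.2241 mm


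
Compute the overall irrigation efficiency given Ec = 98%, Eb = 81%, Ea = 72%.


Ec = 0.98, Eb = 0.81, Ea = 0.72
E = 0.98 * 0.81 * 0.72 * 100 = 57.1536%

57.1536 %


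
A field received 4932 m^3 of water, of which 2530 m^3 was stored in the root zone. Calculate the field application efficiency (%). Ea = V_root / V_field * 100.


Ea = V_root / V_field * 100 = 2530 / 4932 * 100 = 51.2976%

51.2976 %


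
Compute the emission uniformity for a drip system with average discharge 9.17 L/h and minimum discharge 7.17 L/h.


EU = (q_min/q_avg)*100 = (7.17/9.17)*100 = 78.1897%

78.1897 %


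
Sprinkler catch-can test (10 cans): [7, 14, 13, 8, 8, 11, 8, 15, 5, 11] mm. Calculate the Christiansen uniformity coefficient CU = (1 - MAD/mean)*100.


mean = 10.000000 mm
MAD = 2.800000 mm
CU = (1 - 2.800000/10.000000)*100

72.0000 %


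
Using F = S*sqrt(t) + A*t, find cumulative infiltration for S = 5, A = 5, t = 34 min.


F = S*sqrt(t) + A*t
F = 5*sqrt(34) + 5*34
F = 5*5.830952 + 170

199.1548 mm


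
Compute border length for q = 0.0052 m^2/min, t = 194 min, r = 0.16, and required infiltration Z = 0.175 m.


L = q*t/((1+r)*Z)
L = 0.0052*194/((1+0.16)*0.175)
L = 1.0088/0.203

4.9695 m


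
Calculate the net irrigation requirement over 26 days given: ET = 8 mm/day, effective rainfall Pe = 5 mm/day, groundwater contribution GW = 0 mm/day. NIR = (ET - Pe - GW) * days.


Daily deficit = ET - Pe - GW = 8 - 5 - 0 = 3 mm/day
NIR = 3 * 26 = 78 mm

78.0000 mm


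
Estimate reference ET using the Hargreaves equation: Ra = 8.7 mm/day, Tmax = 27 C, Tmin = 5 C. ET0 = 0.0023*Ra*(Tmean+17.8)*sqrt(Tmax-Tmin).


Tmean = (Tmax + Tmin)/2 = (27 + 5)/2 = 16.0
ET0 = 0.0023 * 8.7 * (16.0 + 17.8) * sqrt(27 - 5)
ET0 = 0.0023 * 8.7 * 33.8 * 4.690416

3.1723 mm/day


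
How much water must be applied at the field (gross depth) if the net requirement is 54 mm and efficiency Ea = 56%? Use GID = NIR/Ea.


Ea = 56% = 0.56
GID = NIR / Ea = 54 / 0.56 = 96.4286 mm

96.4286 mm


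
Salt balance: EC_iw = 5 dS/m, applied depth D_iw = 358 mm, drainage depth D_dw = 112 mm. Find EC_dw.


EC_dw = EC_iw * D_iw / D_dw
EC_dw = 5 * 358 / 112
EC_dw = 1790 / 112

15.9821 dS/m


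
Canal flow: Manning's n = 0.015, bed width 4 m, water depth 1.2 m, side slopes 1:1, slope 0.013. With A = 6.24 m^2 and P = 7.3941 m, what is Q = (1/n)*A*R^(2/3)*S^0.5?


R = A/P = 6.24/7.3941 = 0.843916
Q = (1/0.015) * 6.24 * 0.843916^(2/3) * 0.013^0.5

42.3576 m^3/s


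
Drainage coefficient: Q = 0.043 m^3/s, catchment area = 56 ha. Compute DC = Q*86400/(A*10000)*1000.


DC = Q * 86400 / (A * 10000) * 1000
DC = 0.043 * 86400 / (56 * 10000) * 1000
DC = 3715200.0000 / 560000

6.6343 mm/day


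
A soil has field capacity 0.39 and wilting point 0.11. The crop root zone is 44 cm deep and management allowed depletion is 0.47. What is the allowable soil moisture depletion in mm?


SMD = (FC - PWP) * d * MAD * 10
SMD = (0.39 - 0.11) * 44 * 0.47 * 10
SMD = 0.2800 * 44 * 0.47 * 10

57.9040 mm


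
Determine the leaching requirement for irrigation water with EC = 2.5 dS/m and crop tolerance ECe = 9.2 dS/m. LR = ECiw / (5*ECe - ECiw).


LR = ECiw / (5*ECe - ECiw)
LR = 2.5 / (5*9.2 - 2.5)
LR = 2.5 / 43.5000

0.0575


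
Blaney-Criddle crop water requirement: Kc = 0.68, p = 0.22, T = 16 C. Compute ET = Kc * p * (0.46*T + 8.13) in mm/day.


ET = Kc * p * (0.46*T + 8.13)
ET = 0.68 * 0.22 * (0.46*16 + 8.13)
ET = 0.68 * 0.22 * 15.4900

2.3173 mm/day


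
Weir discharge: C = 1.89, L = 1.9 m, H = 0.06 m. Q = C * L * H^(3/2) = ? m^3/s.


Q = C * L * H^(3/2) = 1.89 * 1.9 * 0.06^1.5 = 1.89 * 1.9 * 0.014697

0.0528 m^3/s


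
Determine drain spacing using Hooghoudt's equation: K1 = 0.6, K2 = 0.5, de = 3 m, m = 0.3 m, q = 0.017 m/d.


S^2 = 8*K2*de*m/q + 4*K1*m^2/q
S^2 = 8*0.5*3*0.3/0.017 + 4*0.6*0.3^2/0.017
S = sqrt(224.4706)

14.9823 m


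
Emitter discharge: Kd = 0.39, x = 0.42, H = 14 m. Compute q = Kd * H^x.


q = Kd * H^x = 0.39 * 14^0.42 = 0.39 * 3.029520

1.1815 L/h


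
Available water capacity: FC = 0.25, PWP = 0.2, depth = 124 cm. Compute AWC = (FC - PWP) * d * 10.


AWC = (FC - PWP) * d * 10
AWC = (0.25 - 0.2) * 124 * 10
AWC = 0.0500 * 124 * 10

62.0000 mm


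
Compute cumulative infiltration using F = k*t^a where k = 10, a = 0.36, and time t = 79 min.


F = k * t^a = 10 * 79^0.36
F = 10 * 4.821096

48.2110 mm


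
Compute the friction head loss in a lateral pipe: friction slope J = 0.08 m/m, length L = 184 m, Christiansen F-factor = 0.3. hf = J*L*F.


hf = J * L * F = 0.08 * 184 * 0.3 = 4.4160 m

4.4160 m


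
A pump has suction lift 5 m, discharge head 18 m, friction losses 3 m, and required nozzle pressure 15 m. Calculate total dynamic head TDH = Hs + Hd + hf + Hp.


TDH = Hs + Hd + hf + Hp = 5 + 18 + 3 + 15 = 41

41 m


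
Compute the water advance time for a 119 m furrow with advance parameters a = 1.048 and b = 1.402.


t = (L/a)^(1/b)
t = (119/1.048)^(1/1.402)
t = 113.549618^(1/1.402)

29.2345 min


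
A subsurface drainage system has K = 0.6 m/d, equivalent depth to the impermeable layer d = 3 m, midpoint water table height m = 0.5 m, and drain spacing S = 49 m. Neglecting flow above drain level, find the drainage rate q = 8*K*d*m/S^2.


q = 8*K*d*m/S^2
q = 8*0.6*3*0.5/49^2
q = 7.2000 / 2401

0.0030 m/d


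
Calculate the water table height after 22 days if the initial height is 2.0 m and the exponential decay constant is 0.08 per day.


m = m0 * exp(-k*t)
m = 2.0 * exp(-0.08 * 22)
m = 2.0 * exp(-1.7600)

0.3441 m


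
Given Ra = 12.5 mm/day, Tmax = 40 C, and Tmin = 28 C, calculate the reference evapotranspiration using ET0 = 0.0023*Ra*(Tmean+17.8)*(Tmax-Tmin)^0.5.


Tmean = (Tmax + Tmin)/2 = (40 + 28)/2 = 34.0
ET0 = 0.0023 * 12.5 * (34.0 + 17.8) * sqrt(40 - 28)
ET0 = 0.0023 * 12.5 * 51.8 * 3.464102

5.1589 mm/day


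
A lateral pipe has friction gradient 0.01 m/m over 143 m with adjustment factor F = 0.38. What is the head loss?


hf = J * L * F = 0.01 * 143 * 0.38 = 0.5434 m

0.5434 m


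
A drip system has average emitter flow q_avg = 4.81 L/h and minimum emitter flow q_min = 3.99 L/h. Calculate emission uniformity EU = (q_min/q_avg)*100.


EU = (q_min/q_avg)*100 = (3.99/4.81)*100 = 82.9522%

82.9522 %


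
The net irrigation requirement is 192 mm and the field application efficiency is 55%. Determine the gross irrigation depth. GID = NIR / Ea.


Ea = 55% = 0.55
GID = NIR / Ea = 192 / 0.55 = 349.0909 mm

349.0909 mm


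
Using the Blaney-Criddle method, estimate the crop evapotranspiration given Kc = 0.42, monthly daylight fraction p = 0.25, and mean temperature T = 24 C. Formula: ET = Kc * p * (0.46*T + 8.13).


ET = Kc * p * (0.46*T + 8.13)
ET = 0.42 * 0.25 * (0.46*24 + 8.13)
ET = 0.42 * 0.25 * 19.1700

2.0129 mm/day


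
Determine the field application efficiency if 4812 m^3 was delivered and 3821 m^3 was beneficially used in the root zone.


Ea = V_root / V_field * 100 = 3821 / 4812 * 100 = 79.4057%

79.4057 %


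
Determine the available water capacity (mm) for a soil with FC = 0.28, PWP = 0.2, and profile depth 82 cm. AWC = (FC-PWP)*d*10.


AWC = (FC - PWP) * d * 10
AWC = (0.28 - 0.2) * 82 * 10
AWC = 0.0800 * 82 * 10

65.6000 mm


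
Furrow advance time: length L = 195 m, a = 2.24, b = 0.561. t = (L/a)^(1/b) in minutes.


t = (L/a)^(1/b)
t = (195/2.24)^(1/0.561)
t = 87.053571^(1/0.561)

2868.9971 min


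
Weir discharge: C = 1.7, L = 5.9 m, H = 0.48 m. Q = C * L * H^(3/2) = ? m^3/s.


Q = C * L * H^(3/2) = 1.7 * 5.9 * 0.48^1.5 = 1.7 * 5.9 * 0.332554

3.3355 m^3/s


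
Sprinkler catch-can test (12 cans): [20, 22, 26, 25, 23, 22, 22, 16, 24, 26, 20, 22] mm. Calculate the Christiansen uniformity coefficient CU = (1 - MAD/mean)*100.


mean = 22.333333 mm
MAD = 2.055556 mm
CU = (1 - 2.055556/22.333333)*100

90.7960 %


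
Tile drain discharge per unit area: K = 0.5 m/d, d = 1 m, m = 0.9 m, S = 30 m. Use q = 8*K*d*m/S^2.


q = 8*K*d*m/S^2
q = 8*0.5*1*0.9/30^2
q = 3.6000 / 900

0.0040 m/d


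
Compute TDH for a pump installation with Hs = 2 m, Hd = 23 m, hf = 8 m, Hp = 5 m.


TDH = Hs + Hd + hf + Hp = 2 + 23 + 8 + 5 = 38

38 m


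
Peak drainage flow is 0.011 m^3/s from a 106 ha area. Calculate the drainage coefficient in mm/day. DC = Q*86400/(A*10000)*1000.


DC = Q * 86400 / (A * 10000) * 1000
DC = 0.011 * 86400 / (106 * 10000) * 1000
DC = 950400.0000 / 1060000

0.8966 mm/day


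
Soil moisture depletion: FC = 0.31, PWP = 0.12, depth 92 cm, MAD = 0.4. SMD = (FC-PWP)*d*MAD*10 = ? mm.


SMD = (FC - PWP) * d * MAD * 10
SMD = (0.31 - 0.12) * 92 * 0.4 * 10
SMD = 0.1900 * 92 * 0.4 * 10

69.9200 mm


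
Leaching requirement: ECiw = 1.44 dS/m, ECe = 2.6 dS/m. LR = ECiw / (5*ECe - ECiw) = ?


LR = ECiw / (5*ECe - ECiw)
LR = 1.44 / (5*2.6 - 1.44)
LR = 1.44 / 11.5600

0.1246


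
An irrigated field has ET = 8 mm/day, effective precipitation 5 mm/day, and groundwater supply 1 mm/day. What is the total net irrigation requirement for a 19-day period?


Daily deficit = ET - Pe - GW = 8 - 5 - 1 = 2 mm/day
NIR = 2 * 19 = 38 mm

38.0000 mm


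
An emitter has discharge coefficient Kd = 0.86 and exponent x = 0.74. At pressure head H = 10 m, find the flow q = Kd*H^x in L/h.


q = Kd * H^x = 0.86 * 10^0.74 = 0.86 * 5.495409

4.7261 L/h


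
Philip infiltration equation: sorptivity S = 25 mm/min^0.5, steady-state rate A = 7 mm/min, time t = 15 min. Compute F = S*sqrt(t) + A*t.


F = S*sqrt(t) + A*t
F = 25*sqrt(15) + 7*15
F = 25*3.872983 + 105

201.8246 mm


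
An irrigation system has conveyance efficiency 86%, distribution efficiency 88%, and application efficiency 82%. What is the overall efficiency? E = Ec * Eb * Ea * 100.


Ec = 0.86, Eb = 0.88, Ea = 0.82
E = 0.86 * 0.88 * 0.82 * 100 = 62.0576%

62.0576 %


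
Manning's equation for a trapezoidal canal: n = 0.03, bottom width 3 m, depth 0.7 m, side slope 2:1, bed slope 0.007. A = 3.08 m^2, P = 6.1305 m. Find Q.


R = A/P = 3.08/6.1305 = 0.502406
Q = (1/0.03) * 3.08 * 0.502406^(2/3) * 0.007^0.5

5.4285 m^3/s


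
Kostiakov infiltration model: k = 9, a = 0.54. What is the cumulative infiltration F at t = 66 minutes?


F = k * t^a = 9 * 66^0.54
F = 9 * 9.606246

86.4562 mm


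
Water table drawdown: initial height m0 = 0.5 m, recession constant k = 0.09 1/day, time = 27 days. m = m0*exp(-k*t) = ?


m = m0 * exp(-k*t)
m = 0.5 * exp(-0.09 * 27)
m = 0.5 * exp(-2.4300)

0.0440 m


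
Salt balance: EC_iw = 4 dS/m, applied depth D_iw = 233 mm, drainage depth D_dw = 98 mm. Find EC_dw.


EC_dw = EC_iw * D_iw / D_dw
EC_dw = 4 * 233 / 98
EC_dw = 932 / 98

9.5102 dS/m


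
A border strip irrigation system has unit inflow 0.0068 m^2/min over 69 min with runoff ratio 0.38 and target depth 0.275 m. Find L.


L = q*t/((1+r)*Z)
L = 0.0068*69/((1+0.38)*0.275)
L = 0.4692/0.3795

1.2364 m


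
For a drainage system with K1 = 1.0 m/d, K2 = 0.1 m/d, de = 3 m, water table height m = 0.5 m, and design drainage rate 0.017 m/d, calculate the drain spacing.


S^2 = 8*K2*de*m/q + 4*K1*m^2/q
S^2 = 8*0.1*3*0.5/0.017 + 4*1.0*0.5^2/0.017
S = sqrt(129.4118)

11.3759 m


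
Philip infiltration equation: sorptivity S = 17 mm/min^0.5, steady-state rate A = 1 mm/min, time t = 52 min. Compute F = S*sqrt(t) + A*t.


F = S*sqrt(t) + A*t
F = 17*sqrt(52) + 1*52
F = 17*7.211103 + 52

174.5888 mm


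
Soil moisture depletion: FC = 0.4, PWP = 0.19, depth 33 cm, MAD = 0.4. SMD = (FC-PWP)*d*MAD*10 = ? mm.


SMD = (FC - PWP) * d * MAD * 10
SMD = (0.4 - 0.19) * 33 * 0.4 * 10
SMD = 0.2100 * 33 * 0.4 * 10

27.7200 mm


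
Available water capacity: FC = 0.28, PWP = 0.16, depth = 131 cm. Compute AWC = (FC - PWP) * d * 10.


AWC = (FC - PWP) * d * 10
AWC = (0.28 - 0.16) * 131 * 10
AWC = 0.1200 * 131 * 10

157.2000 mm


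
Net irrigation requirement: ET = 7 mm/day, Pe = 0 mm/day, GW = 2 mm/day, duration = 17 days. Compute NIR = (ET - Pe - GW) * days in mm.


Daily deficit = ET - Pe - GW = 7 - 0 - 2 = 5 mm/day
NIR = 5 * 17 = 85 mm

85.0000 mm


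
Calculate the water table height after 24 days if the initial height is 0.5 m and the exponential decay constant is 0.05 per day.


m = m0 * exp(-k*t)
m = 0.5 * exp(-0.05 * 24)
m = 0.5 * exp(-1.2000)

0.1506 m


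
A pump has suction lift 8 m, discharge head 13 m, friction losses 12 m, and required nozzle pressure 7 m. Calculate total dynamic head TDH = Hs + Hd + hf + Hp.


TDH = Hs + Hd + hf + Hp = 8 + 13 + 12 + 7 = 40

40 m


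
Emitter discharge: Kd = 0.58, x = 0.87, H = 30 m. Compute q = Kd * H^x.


q = Kd * H^x = 0.58 * 30^0.87 = 0.58 * 19.279488

11.1821 L/h


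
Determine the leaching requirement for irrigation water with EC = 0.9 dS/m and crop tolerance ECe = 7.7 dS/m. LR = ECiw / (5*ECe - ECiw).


LR = ECiw / (5*ECe - ECiw)
LR = 0.9 / (5*7.7 - 0.9)
LR = 0.9 / 37.6000

0.0239


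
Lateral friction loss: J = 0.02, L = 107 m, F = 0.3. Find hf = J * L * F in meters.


hf = J * L * F = 0.02 * 107 * 0.3 = 0.6420 m

0.6420 m


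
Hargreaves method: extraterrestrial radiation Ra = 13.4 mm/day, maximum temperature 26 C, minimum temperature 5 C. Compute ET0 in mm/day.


Tmean = (Tmax + Tmin)/2 = (26 + 5)/2 = 15.5
ET0 = 0.0023 * 13.4 * (15.5 + 17.8) * sqrt(26 - 5)
ET0 = 0.0023 * 13.4 * 33.3 * 4.582576

4.7031 mm/day


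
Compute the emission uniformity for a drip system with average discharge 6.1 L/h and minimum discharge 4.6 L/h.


EU = (q_min/q_avg)*100 = (4.6/6.1)*100 = 75.4098%

75.4098 %


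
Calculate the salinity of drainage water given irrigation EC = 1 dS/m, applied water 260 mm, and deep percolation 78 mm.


EC_dw = EC_iw * D_iw / D_dw
EC_dw = 1 * 260 / 78
EC_dw = 260 / 78

3.3333 dS/m


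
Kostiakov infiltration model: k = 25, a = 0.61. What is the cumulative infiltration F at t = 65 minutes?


F = k * t^a = 25 * 65^0.61
F = 25 * 12.760778

319.0195 mm


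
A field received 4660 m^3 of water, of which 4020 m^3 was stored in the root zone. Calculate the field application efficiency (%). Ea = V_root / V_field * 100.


Ea = V_root / V_field * 100 = 4020 / 4660 * 100 = 86.2661%

86.2661 %


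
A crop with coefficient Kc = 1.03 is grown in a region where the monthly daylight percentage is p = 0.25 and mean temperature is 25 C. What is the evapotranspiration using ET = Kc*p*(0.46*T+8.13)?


ET = Kc * p * (0.46*T + 8.13)
ET = 1.03 * 0.25 * (0.46*25 + 8.13)
ET = 1.03 * 0.25 * 19.6300

5.0547 mm/day


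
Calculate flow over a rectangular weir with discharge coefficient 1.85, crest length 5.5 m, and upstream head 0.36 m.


Q = C * L * H^(3/2) = 1.85 * 5.5 * 0.36^1.5 = 1.85 * 5.5 * 0.216000

2.1978 m^3/s


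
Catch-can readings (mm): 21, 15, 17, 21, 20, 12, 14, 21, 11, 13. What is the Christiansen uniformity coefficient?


mean = 16.500000 mm
MAD = 3.500000 mm
CU = (1 - 3.500000/16.500000)*100

78.7879 %


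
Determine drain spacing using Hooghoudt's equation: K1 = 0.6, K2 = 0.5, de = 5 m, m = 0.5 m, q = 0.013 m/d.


S^2 = 8*K2*de*m/q + 4*K1*m^2/q
S^2 = 8*0.5*5*0.5/0.013 + 4*0.6*0.5^2/0.013
S = sqrt(815.3846)

28.5549 m


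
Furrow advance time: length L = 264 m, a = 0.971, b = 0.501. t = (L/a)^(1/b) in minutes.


t = (L/a)^(1/b)
t = (264/0.971)^(1/0.501)
t = 271.884655^(1/0.501)

72285.5170 min


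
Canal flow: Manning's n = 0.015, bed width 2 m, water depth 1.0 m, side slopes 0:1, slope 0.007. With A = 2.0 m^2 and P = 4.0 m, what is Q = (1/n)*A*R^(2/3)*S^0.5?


R = A/P = 2.0/4.0 = 0.500000
Q = (1/0.015) * 2.0 * 0.500000^(2/3) * 0.007^0.5

7.0275 m^3/s


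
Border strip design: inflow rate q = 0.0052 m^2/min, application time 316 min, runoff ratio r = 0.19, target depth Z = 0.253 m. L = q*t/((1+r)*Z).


L = q*t/((1+r)*Z)
L = 0.0052*316/((1+0.19)*0.253)
L = 1.6432/0.30107

5.4579 m


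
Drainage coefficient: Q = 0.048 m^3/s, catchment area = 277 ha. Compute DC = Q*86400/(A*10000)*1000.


DC = Q * 86400 / (A * 10000) * 1000
DC = 0.048 * 86400 / (277 * 10000) * 1000
DC = 4147200.0000 / 2770000

1.4972 mm/day


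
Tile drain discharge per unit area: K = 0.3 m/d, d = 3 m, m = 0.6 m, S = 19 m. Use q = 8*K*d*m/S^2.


q = 8*K*d*m/S^2
q = 8*0.3*3*0.6/19^2
q = 4.3200 / 361

0.0120 m/d


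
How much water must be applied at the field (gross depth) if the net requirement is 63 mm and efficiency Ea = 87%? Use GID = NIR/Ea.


Ea = 87% = 0.87
GID = NIR / Ea = 63 / 0.87 = 72.4138 mm

72.4138 mm


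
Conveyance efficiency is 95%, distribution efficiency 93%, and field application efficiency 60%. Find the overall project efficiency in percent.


Ec = 0.95, Eb = 0.93, Ea = 0.6
E = 0.95 * 0.93 * 0.6 * 100 = 53.0100%

53.0100 %


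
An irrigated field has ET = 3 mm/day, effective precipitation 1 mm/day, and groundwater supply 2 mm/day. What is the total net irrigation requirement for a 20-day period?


Daily deficit = ET - Pe - GW = 3 - 1 - 2 = 0 mm/day
NIR = 0 * 20 = 0 mm

0 mm


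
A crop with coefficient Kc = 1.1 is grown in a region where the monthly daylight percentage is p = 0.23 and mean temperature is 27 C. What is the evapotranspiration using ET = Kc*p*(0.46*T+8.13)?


ET = Kc * p * (0.46*T + 8.13)
ET = 1.1 * 0.23 * (0.46*27 + 8.13)
ET = 1.1 * 0.23 * 20.5500

5.1992 mm/day


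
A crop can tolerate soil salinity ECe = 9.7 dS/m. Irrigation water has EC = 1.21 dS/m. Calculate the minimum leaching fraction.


LR = ECiw / (5*ECe - ECiw)
LR = 1.21 / (5*9.7 - 1.21)
LR = 1.21 / 47.2900

0.0256


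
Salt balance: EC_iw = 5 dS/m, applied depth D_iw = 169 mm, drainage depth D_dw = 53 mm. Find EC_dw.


EC_dw = EC_iw * D_iw / D_dw
EC_dw = 5 * 169 / 53
EC_dw = 845 / 53

15.9434 dS/m


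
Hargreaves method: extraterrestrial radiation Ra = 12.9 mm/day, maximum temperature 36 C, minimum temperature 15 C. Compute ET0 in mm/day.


Tmean = (Tmax + Tmin)/2 = (36 + 15)/2 = 25.5
ET0 = 0.0023 * 12.9 * (25.5 + 17.8) * sqrt(36 - 15)
ET0 = 0.0023 * 12.9 * 43.3 * 4.582576

5.8873 mm/day


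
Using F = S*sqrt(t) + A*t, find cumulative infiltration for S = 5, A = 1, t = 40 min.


F = S*sqrt(t) + A*t
F = 5*sqrt(40) + 1*40
F = 5*6.324555 + 40

71.6228 mm


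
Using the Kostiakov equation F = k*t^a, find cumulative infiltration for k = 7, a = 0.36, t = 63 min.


F = k * t^a = 7 * 63^0.36
F = 7 * 4.443883

31.1072 mm


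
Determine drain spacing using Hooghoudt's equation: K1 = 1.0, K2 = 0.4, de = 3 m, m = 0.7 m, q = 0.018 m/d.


S^2 = 8*K2*de*m/q + 4*K1*m^2/q
S^2 = 8*0.4*3*0.7/0.018 + 4*1.0*0.7^2/0.018
S = sqrt(482.2222)

21.9596 m


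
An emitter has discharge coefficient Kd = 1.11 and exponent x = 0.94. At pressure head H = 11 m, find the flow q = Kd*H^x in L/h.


q = Kd * H^x = 1.11 * 11^0.94 = 1.11 * 9.525968

10.5738 L/h


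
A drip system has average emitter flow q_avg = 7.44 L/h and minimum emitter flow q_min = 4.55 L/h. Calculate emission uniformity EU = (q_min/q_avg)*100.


EU = (q_min/q_avg)*100 = (4.55/7.44)*100 = 61.1559%

61.1559 %


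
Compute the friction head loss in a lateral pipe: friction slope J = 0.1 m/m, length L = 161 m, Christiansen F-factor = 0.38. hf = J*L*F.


hf = J * L * F = 0.1 * 161 * 0.38 = 6.1180 m

6.1180 m


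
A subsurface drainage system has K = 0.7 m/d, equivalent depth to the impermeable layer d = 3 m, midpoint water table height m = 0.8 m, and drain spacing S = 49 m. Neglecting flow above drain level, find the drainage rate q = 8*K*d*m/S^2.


q = 8*K*d*m/S^2
q = 8*0.7*3*0.8/49^2
q = 13.4400 / 2401

0.0056 m/d


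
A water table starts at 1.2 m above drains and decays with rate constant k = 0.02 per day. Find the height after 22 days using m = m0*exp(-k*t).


m = m0 * exp(-k*t)
m = 1.2 * exp(-0.02 * 22)
m = 1.2 * exp(-0.4400)

0.7728 m


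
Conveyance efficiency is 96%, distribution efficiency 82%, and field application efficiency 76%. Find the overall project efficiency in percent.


Ec = 0.96, Eb = 0.82, Ea = 0.76
E = 0.96 * 0.82 * 0.76 * 100 = 59.8272%

59.8272 %


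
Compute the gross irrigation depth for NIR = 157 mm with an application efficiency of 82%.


Ea = 82% = 0.82
GID = NIR / Ea = 157 / 0.82 = 191.4634 mm

191.4634 mm


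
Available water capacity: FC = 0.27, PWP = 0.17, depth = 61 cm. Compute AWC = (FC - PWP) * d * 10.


AWC = (FC - PWP) * d * 10
AWC = (0.27 - 0.17) * 61 * 10
AWC = 0.1000 * 61 * 10

61.0000 mm


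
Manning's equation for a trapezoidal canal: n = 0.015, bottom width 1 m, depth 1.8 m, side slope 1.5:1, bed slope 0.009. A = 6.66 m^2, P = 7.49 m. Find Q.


R = A/P = 6.66/7.49 = 0.889186
Q = (1/0.015) * 6.66 * 0.889186^(2/3) * 0.009^0.5

38.9493 m^3/s


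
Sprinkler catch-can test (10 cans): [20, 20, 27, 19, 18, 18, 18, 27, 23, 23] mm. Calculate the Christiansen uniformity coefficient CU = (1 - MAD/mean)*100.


mean = 21.300000 mm
MAD = 2.960000 mm
CU = (1 - 2.960000/21.300000)*100

86.1033 %


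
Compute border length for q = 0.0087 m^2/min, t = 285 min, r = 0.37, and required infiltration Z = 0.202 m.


L = q*t/((1+r)*Z)
L = 0.0087*285/((1+0.37)*0.202)
L = 2.4795/0.27674

8.9597 m


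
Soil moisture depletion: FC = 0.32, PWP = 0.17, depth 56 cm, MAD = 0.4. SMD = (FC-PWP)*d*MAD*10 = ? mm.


SMD = (FC - PWP) * d * MAD * 10
SMD = (0.32 - 0.17) * 56 * 0.4 * 10
SMD = 0.1500 * 56 * 0.4 * 10

33.6000 mm


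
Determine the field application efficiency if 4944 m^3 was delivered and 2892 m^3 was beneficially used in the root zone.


Ea = V_root / V_field * 100 = 2892 / 4944 * 100 = 58.4951%

58.4951 %


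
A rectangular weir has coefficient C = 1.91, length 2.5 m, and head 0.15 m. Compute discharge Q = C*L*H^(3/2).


Q = C * L * H^(3/2) = 1.91 * 2.5 * 0.15^1.5 = 1.91 * 2.5 * 0.058095

0.2774 m^3/s


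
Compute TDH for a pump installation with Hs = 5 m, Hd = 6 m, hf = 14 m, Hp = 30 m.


TDH = Hs + Hd + hf + Hp = 5 + 6 + 14 + 30 = 55

55 m


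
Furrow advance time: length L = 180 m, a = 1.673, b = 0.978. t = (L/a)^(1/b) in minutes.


t = (L/a)^(1/b)
t = (180/1.673)^(1/0.978)
t = 107.591154^(1/0.978)

119.5312 min


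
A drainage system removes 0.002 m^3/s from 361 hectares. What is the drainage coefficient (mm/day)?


DC = Q * 86400 / (A * 10000) * 1000
DC = 0.002 * 86400 / (361 * 10000) * 1000
DC = 172800.0000 / 3610000

0.0479 mm/day


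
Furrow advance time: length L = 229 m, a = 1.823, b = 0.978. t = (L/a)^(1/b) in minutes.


t = (L/a)^(1/b)
t = (229/1.823)^(1/0.978)
t = 125.617115^(1/0.978)

140.0447 min


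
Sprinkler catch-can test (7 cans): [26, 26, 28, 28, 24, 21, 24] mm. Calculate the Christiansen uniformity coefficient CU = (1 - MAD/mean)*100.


mean = 25.285714 mm
MAD = 1.959184 mm
CU = (1 - 1.959184/25.285714)*100

92.2518 %


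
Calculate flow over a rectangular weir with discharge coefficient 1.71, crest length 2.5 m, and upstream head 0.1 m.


Q = C * L * H^(3/2) = 1.71 * 2.5 * 0.1^1.5 = 1.71 * 2.5 * 0.031623

0.1352 m^3/s


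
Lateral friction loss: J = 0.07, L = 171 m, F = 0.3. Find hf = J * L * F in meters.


hf = J * L * F = 0.07 * 171 * 0.3 = 3.5910 m

3.5910 m


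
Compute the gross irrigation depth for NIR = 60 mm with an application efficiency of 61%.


Ea = 61% = 0.61
GID = NIR / Ea = 60 / 0.61 = 98.3607 mm

98.3607 mm


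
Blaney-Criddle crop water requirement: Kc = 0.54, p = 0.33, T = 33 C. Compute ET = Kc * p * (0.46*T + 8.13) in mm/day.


ET = Kc * p * (0.46*T + 8.13)
ET = 0.54 * 0.33 * (0.46*33 + 8.13)
ET = 0.54 * 0.33 * 23.3100

4.1538 mm/day


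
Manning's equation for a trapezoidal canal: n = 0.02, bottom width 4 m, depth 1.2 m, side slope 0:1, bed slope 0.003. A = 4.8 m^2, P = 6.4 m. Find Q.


R = A/P = 4.8/6.4 = 0.750000
Q = (1/0.02) * 4.8 * 0.750000^(2/3) * 0.003^0.5

10.8512 m^3/s


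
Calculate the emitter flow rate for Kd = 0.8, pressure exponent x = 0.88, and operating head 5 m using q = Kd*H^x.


q = Kd * H^x = 0.8 * 5^0.88 = 0.8 * 4.121863

3.2975 L/h


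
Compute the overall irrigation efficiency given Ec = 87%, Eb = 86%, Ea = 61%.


Ec = 0.87, Eb = 0.86, Ea = 0.61
E = 0.87 * 0.86 * 0.61 * 100 = 45.6402%

45.6402 %


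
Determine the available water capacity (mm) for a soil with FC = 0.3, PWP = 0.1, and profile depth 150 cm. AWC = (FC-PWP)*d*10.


AWC = (FC - PWP) * d * 10
AWC = (0.3 - 0.1) * 150 * 10
AWC = 0.2000 * 150 * 10

300.0000 mm


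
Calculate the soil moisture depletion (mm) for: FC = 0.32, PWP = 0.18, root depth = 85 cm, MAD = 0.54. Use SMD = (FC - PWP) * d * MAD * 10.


SMD = (FC - PWP) * d * MAD * 10
SMD = (0.32 - 0.18) * 85 * 0.54 * 10
SMD = 0.1400 * 85 * 0.54 * 10

64.2600 mm


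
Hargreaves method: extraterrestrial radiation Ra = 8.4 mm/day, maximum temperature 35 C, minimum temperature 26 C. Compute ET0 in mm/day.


Tmean = (Tmax + Tmin)/2 = (35 + 26)/2 = 30.5
ET0 = 0.0023 * 8.4 * (30.5 + 17.8) * sqrt(35 - 26)
ET0 = 0.0023 * 8.4 * 48.3 * 3.000000

2.7995 mm/day


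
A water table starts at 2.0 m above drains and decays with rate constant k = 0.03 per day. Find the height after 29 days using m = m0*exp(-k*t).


m = m0 * exp(-k*t)
m = 2.0 * exp(-0.03 * 29)
m = 2.0 * exp(-0.8700)

0.8379 m


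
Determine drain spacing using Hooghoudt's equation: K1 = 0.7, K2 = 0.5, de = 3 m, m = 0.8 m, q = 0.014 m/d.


S^2 = 8*K2*de*m/q + 4*K1*m^2/q
S^2 = 8*0.5*3*0.8/0.014 + 4*0.7*0.8^2/0.014
S = sqrt(813.7143)

28.5257 m


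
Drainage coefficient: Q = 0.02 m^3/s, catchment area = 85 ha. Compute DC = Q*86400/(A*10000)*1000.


DC = Q * 86400 / (A * 10000) * 1000
DC = 0.02 * 86400 / (85 * 10000) * 1000
DC = 1728000.0000 / 850000

2.0329 mm/day


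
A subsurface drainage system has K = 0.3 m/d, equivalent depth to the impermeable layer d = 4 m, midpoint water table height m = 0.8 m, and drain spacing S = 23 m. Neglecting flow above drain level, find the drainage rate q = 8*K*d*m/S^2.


q = 8*K*d*m/S^2
q = 8*0.3*4*0.8/23^2
q = 7.6800 / 529

0.0145 m/d


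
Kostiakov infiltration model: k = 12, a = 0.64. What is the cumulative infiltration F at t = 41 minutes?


F = k * t^a = 12 * 41^0.64
F = 12 * 10.769156

129.2299 mm


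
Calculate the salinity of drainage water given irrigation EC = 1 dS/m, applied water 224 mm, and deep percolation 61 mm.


EC_dw = EC_iw * D_iw / D_dw
EC_dw = 1 * 224 / 61
EC_dw = 224 / 61

3.6721 dS/m


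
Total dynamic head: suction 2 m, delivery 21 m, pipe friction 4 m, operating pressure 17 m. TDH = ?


TDH = Hs + Hd + hf + Hp = 2 + 21 + 4 + 17 = 44

44 m


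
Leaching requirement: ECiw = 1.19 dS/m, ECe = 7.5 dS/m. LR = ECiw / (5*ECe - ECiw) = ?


LR = ECiw / (5*ECe - ECiw)
LR = 1.19 / (5*7.5 - 1.19)
LR = 1.19 / 36.3100

0.0328


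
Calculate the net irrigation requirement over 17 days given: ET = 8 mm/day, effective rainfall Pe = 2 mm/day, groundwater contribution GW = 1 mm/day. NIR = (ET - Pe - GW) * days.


Daily deficit = ET - Pe - GW = 8 - 2 - 1 = 5 mm/day
NIR = 5 * 17 = 85 mm

85.0000 mm


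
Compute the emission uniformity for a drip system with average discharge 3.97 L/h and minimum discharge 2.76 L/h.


EU = (q_min/q_avg)*100 = (2.76/3.97)*100 = 69.5214%

69.5214 %


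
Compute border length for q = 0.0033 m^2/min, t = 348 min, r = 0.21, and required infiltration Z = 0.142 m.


L = q*t/((1+r)*Z)
L = 0.0033*348/((1+0.21)*0.142)
L = 1.1484/0.17182

6.6837 m


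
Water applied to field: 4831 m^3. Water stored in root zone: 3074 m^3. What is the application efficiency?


Ea = V_root / V_field * 100 = 3074 / 4831 * 100 = 63.6307%

63.6307 %


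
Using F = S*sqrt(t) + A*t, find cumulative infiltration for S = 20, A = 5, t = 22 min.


F = S*sqrt(t) + A*t
F = 20*sqrt(22) + 5*22
F = 20*4.690416 + 110

203.8083 mm


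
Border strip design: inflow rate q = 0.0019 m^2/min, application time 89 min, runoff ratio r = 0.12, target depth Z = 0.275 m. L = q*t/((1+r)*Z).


L = q*t/((1+r)*Z)
L = 0.0019*89/((1+0.12)*0.275)
L = 0.1691/0.308

0.5490 m


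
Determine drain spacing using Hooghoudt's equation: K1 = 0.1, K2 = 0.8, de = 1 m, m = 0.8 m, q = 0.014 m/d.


S^2 = 8*K2*de*m/q + 4*K1*m^2/q
S^2 = 8*0.8*1*0.8/0.014 + 4*0.1*0.8^2/0.014
S = sqrt(384.0000)

19.5959 m


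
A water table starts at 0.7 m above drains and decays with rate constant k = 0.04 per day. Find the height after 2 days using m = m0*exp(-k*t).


m = m0 * exp(-k*t)
m = 0.7 * exp(-0.04 * 2)
m = 0.7 * exp(-0.0800)

0.6462 m


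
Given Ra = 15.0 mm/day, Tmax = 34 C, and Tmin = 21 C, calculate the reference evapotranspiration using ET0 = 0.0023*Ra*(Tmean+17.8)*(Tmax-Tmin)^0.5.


Tmean = (Tmax + Tmin)/2 = (34 + 21)/2 = 27.5
ET0 = 0.0023 * 15.0 * (27.5 + 17.8) * sqrt(34 - 21)
ET0 = 0.0023 * 15.0 * 45.3 * 3.605551

5.6349 mm/day


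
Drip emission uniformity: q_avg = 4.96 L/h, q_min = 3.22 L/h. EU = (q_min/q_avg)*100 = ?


EU = (q_min/q_avg)*100 = (3.22/4.96)*100 = 64.9194%

64.9194 %


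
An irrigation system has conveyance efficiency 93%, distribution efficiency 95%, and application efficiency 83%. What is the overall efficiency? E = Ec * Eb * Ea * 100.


Ec = 0.93, Eb = 0.95, Ea = 0.83
E = 0.93 * 0.95 * 0.83 * 100 = 73.3305%

73.3305 %


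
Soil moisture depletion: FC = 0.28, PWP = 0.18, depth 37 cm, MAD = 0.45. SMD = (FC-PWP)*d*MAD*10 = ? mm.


SMD = (FC - PWP) * d * MAD * 10
SMD = (0.28 - 0.18) * 37 * 0.45 * 10
SMD = 0.1000 * 37 * 0.45 * 10

16.6500 mm


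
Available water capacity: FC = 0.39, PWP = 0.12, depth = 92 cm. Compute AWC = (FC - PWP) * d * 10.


AWC = (FC - PWP) * d * 10
AWC = (0.39 - 0.12) * 92 * 10
AWC = 0.2700 * 92 * 10

248.4000 mm


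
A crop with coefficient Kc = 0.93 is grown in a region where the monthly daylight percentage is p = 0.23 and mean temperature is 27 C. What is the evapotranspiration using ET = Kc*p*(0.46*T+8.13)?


ET = Kc * p * (0.46*T + 8.13)
ET = 0.93 * 0.23 * (0.46*27 + 8.13)
ET = 0.93 * 0.23 * 20.5500

4.3956 mm/day


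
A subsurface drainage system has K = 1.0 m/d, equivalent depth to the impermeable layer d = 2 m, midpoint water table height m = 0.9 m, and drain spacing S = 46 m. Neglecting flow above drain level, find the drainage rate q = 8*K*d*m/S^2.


q = 8*K*d*m/S^2
q = 8*1.0*2*0.9/46^2
q = 14.4000 / 2116

0.0068 m/d


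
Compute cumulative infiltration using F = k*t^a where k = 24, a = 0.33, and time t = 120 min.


F = k * t^a = 24 * 120^0.33
F = 24 * 4.854336

116.5041 mm


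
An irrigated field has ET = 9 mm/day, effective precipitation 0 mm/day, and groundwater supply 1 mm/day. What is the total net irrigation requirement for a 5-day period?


Daily deficit = ET - Pe - GW = 9 - 0 - 1 = 8 mm/day
NIR = 8 * 5 = 40 mm

40.0000 mm


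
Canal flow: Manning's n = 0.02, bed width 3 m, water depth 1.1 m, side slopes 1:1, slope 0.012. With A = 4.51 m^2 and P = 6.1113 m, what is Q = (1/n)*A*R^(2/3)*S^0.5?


R = A/P = 4.51/6.1113 = 0.737977
Q = (1/0.02) * 4.51 * 0.737977^(2/3) * 0.012^0.5

20.1728 m^3/s


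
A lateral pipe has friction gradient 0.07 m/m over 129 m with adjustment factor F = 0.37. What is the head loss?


hf = J * L * F = 0.07 * 129 * 0.37 = 3.3411 m

3.3411 m


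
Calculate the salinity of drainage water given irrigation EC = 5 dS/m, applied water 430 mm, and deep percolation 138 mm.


EC_dw = EC_iw * D_iw / D_dw
EC_dw = 5 * 430 / 138
EC_dw = 2150 / 138

15.5797 dS/m


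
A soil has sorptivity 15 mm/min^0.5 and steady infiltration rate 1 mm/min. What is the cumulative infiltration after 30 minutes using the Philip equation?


F = S*sqrt(t) + A*t
F = 15*sqrt(30) + 1*30
F = 15*5.477226 + 30

112.1584 mm


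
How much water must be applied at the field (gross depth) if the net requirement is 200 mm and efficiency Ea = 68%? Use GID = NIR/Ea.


Ea = 68% = 0.68
GID = NIR / Ea = 200 / 0.68 = 294.1176 mm

294.1176 mm


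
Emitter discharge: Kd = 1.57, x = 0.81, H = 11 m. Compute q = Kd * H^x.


q = Kd * H^x = 1.57 * 11^0.81 = 1.57 * 6.974741

10.9503 L/h


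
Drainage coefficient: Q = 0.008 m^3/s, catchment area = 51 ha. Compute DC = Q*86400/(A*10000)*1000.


DC = Q * 86400 / (A * 10000) * 1000
DC = 0.008 * 86400 / (51 * 10000) * 1000
DC = 691200.0000 / 510000

1.3553 mm/day


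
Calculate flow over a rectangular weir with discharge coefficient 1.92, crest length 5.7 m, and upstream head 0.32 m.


Q = C * L * H^(3/2) = 1.92 * 5.7 * 0.32^1.5 = 1.92 * 5.7 * 0.181019

1.9811 m^3/s


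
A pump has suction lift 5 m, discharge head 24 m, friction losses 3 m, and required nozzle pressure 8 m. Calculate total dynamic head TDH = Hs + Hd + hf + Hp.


TDH = Hs + Hd + hf + Hp = 5 + 24 + 3 + 8 = 40

40 m


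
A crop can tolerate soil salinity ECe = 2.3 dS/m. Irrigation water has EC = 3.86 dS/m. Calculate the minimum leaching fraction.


LR = ECiw / (5*ECe - ECiw)
LR = 3.86 / (5*2.3 - 3.86)
LR = 3.86 / 7.6400

0.5052


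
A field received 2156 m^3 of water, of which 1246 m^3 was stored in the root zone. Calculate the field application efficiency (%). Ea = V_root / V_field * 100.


Ea = V_root / V_field * 100 = 1246 / 2156 * 100 = 57.7922%

57.7922 %


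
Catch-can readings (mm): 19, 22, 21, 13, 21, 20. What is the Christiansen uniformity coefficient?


mean = 19.333333 mm
MAD = 2.222222 mm
CU = (1 - 2.222222/19.333333)*100

88.5057 %
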